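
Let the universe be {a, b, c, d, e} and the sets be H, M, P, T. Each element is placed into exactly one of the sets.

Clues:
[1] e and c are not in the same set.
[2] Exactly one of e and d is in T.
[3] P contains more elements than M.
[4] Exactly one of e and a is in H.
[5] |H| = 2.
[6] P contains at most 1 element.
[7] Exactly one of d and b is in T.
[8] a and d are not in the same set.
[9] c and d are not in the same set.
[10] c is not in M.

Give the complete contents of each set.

H = {a, c}; M = {}; P = {d}; T = {b, e}

From (10): c ∉ M.
Suppose a ∉ H: no assignment then satisfies all the clues, so a ∈ H.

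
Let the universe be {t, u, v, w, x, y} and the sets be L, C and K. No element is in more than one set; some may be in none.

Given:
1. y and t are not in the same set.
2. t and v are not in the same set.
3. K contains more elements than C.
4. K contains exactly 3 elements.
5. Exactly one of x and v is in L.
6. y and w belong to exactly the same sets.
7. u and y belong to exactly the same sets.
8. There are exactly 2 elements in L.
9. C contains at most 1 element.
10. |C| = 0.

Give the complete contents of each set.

L = {t, x}; C = {}; K = {u, w, y}

(10): C already has 0, so the rest are out.
Suppose t ∉ L: no assignment then satisfies all the clues, so t ∈ L.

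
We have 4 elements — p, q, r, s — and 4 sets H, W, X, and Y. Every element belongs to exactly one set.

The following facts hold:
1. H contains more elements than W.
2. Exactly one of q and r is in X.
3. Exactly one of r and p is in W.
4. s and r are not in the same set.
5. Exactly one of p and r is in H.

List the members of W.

W = {r}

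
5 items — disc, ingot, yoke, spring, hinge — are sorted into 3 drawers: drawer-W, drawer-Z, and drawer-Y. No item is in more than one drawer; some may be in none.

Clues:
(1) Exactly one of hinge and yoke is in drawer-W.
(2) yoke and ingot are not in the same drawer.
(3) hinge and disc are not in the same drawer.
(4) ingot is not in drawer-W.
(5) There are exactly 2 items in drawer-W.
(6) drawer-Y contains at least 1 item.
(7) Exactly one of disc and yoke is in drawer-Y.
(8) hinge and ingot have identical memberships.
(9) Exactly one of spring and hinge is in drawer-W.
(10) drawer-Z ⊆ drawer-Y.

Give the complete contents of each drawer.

From (4): ingot ∉ drawer-W.
(8): hinge matches ingot: hinge ∉ drawer-W.
(9) (exactly one): spring ∈ drawer-W.
(1) (exactly one): yoke ∈ drawer-W.
(5): drawer-W already has 2, so the rest are out.
(7) (exactly one): disc ∈ drawer-Y.
(3): hinge ∉ drawer-Y.
(8): ingot matches hinge: ingot ∉ drawer-Y.
(10) contrapositive: ingot ∉ drawer-Z.
(10) contrapositive: hinge ∉ drawer-Z.

drawer-W = {spring, yoke}; drawer-Z = {}; drawer-Y = {disc}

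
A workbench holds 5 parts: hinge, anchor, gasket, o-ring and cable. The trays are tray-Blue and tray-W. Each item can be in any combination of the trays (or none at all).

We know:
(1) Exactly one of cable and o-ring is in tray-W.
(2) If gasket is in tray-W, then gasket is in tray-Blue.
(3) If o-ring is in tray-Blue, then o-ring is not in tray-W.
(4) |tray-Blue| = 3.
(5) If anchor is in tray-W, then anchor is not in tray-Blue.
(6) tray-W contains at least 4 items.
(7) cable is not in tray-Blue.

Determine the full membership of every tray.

tray-Blue = {gasket, hinge, o-ring}; tray-W = {anchor, cable, gasket, hinge}

From (7): cable ∉ tray-Blue.
Suppose hinge ∉ tray-Blue: no assignment then satisfies all the clues, so hinge ∈ tray-Blue.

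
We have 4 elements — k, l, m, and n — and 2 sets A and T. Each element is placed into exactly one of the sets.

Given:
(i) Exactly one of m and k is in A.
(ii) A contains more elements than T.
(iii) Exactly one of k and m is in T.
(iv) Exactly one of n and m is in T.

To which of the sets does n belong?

n: A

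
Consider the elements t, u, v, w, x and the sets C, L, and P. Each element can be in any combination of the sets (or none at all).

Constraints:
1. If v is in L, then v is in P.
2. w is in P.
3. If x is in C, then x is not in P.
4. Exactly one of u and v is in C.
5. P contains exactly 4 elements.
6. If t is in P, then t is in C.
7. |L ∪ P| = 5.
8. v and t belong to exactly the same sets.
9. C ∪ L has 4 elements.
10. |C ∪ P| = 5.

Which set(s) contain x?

x: C, L

From (2): w ∈ P.
Suppose x ∉ C: no assignment then satisfies all the clues, so x ∈ C.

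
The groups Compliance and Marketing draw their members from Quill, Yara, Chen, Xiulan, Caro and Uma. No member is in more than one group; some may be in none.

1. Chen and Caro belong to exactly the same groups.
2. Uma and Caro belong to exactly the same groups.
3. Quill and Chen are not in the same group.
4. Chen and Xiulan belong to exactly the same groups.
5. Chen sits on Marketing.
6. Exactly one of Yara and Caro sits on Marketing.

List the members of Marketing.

Marketing = {Caro, Chen, Uma, Xiulan}

From (5): Chen ∈ Marketing.
(1): Caro matches Chen: Caro ∉ Compliance.
(1): Caro matches Chen: Caro ∈ Marketing.
(2): Uma matches Caro: Uma ∉ Compliance.
(2): Uma matches Caro: Uma ∈ Marketing.
(3): Quill ∉ Marketing.
(4): Xiulan matches Chen: Xiulan ∉ Compliance.
(4): Xiulan matches Chen: Xiulan ∈ Marketing.
(6) (exactly one): Yara ∉ Marketing.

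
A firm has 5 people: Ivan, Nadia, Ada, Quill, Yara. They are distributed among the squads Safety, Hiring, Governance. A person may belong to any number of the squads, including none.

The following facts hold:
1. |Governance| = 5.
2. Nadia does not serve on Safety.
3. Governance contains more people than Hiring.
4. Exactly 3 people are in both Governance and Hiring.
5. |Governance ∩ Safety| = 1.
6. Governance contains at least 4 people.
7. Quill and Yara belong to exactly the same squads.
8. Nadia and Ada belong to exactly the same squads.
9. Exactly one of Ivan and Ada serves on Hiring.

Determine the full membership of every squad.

Safety = {Ivan}; Hiring = {Ivan, Quill, Yara}; Governance = {Ada, Ivan, Nadia, Quill, Yara}

From (2): Nadia ∉ Safety.
(1): only 5 candidates remain for Governance, so all are in.
(8): Ada matches Nadia: Ada ∉ Safety.
Suppose Ivan ∉ Safety: no assignment then satisfies all the clues, so Ivan ∈ Safety.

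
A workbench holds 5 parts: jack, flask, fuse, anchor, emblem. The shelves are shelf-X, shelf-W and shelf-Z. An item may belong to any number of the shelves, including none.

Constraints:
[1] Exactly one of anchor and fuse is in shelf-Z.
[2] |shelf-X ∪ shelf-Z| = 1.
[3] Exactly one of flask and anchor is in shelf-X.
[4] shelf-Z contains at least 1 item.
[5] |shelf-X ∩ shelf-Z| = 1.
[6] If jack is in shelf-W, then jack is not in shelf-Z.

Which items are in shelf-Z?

shelf-Z = {anchor}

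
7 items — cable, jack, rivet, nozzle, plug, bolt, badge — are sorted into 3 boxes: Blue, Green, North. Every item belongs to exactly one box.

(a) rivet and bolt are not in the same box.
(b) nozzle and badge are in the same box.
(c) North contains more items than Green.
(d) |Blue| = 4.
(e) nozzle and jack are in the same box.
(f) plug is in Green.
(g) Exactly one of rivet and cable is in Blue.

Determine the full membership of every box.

Blue = {badge, jack, nozzle, rivet}; Green = {plug}; North = {bolt, cable}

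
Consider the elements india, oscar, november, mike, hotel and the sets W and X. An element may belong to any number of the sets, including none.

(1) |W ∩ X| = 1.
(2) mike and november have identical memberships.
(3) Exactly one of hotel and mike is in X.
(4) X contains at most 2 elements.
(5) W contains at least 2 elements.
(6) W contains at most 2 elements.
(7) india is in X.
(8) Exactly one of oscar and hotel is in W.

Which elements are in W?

W = {india, oscar}

From (7): india ∈ X.
Suppose india ∉ W: no assignment then satisfies all the clues, so india ∈ W.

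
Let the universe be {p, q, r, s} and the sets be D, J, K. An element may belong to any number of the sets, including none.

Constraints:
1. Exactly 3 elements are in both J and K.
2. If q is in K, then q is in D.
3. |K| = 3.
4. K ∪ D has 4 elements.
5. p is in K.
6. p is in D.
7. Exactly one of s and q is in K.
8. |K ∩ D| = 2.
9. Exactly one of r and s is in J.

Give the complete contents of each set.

D = {p, q, s}; J = {p, q, r}; K = {p, q, r}

From (5): p ∈ K.
From (6): p ∈ D.
Suppose p ∉ J: no assignment then satisfies all the clues, so p ∈ J.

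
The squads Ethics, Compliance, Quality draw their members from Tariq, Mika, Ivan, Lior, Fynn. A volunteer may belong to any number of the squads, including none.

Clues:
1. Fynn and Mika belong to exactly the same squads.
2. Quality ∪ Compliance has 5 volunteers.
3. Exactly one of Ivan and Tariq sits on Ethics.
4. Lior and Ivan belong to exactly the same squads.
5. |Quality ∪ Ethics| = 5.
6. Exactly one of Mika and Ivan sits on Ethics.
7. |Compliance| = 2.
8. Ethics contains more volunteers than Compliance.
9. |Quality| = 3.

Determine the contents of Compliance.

Compliance = {Fynn, Mika}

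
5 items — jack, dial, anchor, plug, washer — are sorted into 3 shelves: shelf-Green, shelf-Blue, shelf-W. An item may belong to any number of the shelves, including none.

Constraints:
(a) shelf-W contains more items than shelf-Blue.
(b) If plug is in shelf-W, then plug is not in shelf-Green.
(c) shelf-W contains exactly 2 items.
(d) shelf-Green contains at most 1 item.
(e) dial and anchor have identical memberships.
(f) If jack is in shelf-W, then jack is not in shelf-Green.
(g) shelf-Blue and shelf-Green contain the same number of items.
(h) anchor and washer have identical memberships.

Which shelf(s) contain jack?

jack: shelf-W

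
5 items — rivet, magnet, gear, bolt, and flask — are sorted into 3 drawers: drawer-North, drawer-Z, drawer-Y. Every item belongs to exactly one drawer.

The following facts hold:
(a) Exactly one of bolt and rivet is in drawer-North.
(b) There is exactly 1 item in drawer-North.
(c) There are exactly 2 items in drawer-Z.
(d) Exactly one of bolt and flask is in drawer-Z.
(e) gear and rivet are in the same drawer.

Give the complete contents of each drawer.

drawer-North = {bolt}; drawer-Z = {flask, magnet}; drawer-Y = {gear, rivet}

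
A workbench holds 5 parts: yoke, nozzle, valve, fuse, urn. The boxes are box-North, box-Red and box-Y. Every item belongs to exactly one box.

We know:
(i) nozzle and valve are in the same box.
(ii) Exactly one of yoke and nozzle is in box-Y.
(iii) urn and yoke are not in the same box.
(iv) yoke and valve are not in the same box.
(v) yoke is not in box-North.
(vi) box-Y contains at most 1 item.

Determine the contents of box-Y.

box-Y = {yoke}

From (v): yoke ∉ box-North.
Suppose yoke ∉ box-Y: no assignment then satisfies all the clues, so yoke ∈ box-Y.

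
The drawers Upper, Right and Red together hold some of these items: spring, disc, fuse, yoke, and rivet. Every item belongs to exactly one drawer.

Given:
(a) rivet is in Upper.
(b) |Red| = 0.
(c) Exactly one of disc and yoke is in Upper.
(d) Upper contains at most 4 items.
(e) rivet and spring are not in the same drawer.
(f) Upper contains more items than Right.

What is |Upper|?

From (a): rivet ∈ Upper.
(b): Red already has 0, so the rest are out.
(e): spring ∉ Upper.
Only one drawer left: spring ∈ Right.
Suppose fuse ∉ Upper: no assignment then satisfies all the clues, so fuse ∈ Upper.

3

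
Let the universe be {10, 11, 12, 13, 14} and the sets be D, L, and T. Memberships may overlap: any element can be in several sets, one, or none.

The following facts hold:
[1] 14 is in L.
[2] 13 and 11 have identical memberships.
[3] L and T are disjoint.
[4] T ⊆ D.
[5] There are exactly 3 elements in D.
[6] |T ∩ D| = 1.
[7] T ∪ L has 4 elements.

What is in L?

L = {11, 13, 14}

From (1): 14 ∈ L.
(3) (disjoint): 14 ∉ T.
Suppose 10 ∈ L: no assignment then satisfies all the clues, so 10 ∉ L.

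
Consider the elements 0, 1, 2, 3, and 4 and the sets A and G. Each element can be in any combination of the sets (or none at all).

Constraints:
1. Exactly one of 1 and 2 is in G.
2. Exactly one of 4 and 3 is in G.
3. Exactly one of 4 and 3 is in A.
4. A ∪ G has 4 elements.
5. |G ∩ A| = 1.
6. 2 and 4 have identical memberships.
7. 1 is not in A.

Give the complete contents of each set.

A = {0, 3}; G = {0, 2, 4}

From (7): 1 ∉ A.
Suppose 0 ∉ A: no assignment then satisfies all the clues, so 0 ∈ A.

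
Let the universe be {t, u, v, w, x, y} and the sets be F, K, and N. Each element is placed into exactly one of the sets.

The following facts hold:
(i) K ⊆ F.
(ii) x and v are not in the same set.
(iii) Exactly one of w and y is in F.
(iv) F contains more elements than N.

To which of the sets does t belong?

t: F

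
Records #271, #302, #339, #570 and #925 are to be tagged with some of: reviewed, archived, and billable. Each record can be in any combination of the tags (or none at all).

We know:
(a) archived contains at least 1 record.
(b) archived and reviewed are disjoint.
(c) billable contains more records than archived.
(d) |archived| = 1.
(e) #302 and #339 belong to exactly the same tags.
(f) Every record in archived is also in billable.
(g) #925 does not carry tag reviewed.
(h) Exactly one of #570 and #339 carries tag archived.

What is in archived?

archived = {#570}

From (g): #925 ∉ reviewed.
Suppose #271 ∈ archived: no assignment then satisfies all the clues, so #271 ∉ archived.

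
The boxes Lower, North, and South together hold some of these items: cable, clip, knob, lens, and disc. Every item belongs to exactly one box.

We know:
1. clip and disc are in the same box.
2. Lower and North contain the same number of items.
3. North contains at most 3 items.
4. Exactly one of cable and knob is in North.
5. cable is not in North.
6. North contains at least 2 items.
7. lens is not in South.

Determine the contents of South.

South = {cable}

From (5): cable ∉ North.
From (7): lens ∉ South.
(4) (exactly one): knob ∈ North.
Suppose cable ∉ South: no assignment then satisfies all the clues, so cable ∈ South.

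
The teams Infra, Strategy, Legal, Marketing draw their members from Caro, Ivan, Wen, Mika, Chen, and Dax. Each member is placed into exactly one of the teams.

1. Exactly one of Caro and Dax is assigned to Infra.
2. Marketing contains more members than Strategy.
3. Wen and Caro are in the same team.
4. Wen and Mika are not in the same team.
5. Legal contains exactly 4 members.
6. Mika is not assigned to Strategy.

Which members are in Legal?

Legal = {Caro, Chen, Ivan, Wen}

From (6): Mika ∉ Strategy.
Suppose Caro ∉ Legal: no assignment then satisfies all the clues, so Caro ∈ Legal.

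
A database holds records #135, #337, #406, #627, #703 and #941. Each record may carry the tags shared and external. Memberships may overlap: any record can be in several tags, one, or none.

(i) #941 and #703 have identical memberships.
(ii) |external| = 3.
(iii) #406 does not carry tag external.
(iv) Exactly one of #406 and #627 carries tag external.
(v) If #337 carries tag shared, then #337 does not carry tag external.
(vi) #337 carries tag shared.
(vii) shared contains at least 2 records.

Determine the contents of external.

external = {#627, #703, #941}

From (iii): #406 ∉ external.
From (vi): #337 ∈ shared.
(iv) (exactly one): #627 ∈ external.
(v): #337 ∉ external.
Suppose #135 ∈ external: no assignment then satisfies all the clues, so #135 ∉ external.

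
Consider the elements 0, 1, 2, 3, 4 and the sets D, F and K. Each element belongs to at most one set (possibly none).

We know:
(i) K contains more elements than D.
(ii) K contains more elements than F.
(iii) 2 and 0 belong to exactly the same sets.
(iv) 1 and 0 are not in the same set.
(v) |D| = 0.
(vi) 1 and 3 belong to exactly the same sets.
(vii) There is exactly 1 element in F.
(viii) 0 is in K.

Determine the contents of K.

K = {0, 2}

From (viii): 0 ∈ K.
(iii): 2 matches 0: 2 ∉ D.
(iii): 2 matches 0: 2 ∉ F.
(iii): 2 matches 0: 2 ∈ K.
(iv): 1 ∉ K.
(v): D already has 0, so the rest are out.
(vi): 3 matches 1: 3 ∉ K.
Suppose 4 ∈ K: no assignment then satisfies all the clues, so 4 ∉ K.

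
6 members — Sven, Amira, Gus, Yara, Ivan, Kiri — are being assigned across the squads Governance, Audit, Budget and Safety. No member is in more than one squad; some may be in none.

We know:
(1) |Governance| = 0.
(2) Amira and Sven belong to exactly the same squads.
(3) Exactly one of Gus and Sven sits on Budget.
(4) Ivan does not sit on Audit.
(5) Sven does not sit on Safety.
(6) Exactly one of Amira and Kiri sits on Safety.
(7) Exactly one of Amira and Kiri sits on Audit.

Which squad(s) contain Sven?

Sven: Audit

From (4): Ivan ∉ Audit.
From (5): Sven ∉ Safety.
(1): Governance already has 0, so the rest are out.
(2): Amira matches Sven: Amira ∉ Safety.
(6) (exactly one): Kiri ∈ Safety.
(7) (exactly one): Amira ∈ Audit.
(2): Sven matches Amira: Sven ∈ Audit.
(3) (exactly one): Gus ∈ Budget.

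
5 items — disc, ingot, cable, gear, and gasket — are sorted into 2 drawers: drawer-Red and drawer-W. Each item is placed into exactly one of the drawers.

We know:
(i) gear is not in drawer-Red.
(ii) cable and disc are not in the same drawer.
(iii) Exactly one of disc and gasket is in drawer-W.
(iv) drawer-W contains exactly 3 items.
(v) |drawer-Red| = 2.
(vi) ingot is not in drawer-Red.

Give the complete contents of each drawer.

drawer-Red = {cable, gasket}; drawer-W = {disc, gear, ingot}

From (i): gear ∉ drawer-Red.
From (vi): ingot ∉ drawer-Red.
Only one drawer left: ingot ∈ drawer-W.
Only one drawer left: gear ∈ drawer-W.
Suppose disc ∈ drawer-Red: no assignment then satisfies all the clues, so disc ∉ drawer-Red.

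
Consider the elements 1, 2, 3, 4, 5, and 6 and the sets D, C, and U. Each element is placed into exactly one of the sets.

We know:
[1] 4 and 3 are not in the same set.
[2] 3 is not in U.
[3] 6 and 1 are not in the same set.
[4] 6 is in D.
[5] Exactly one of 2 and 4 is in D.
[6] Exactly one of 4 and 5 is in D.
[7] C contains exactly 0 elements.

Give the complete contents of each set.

From (2): 3 ∉ U.
From (4): 6 ∈ D.
(3): 1 ∉ D.
(7): C already has 0, so the rest are out.
Only one set left: 1 ∈ U.
Only one set left: 3 ∈ D.
(1): 4 ∉ D.
(5) (exactly one): 2 ∈ D.
(6) (exactly one): 5 ∈ D.
Only one set left: 4 ∈ U.

D = {2, 3, 5, 6}; C = {}; U = {1, 4}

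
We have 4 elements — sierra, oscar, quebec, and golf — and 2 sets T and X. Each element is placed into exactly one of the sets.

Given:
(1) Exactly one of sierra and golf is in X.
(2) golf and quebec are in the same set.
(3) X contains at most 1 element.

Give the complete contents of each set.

T = {golf, oscar, quebec}; X = {sierra}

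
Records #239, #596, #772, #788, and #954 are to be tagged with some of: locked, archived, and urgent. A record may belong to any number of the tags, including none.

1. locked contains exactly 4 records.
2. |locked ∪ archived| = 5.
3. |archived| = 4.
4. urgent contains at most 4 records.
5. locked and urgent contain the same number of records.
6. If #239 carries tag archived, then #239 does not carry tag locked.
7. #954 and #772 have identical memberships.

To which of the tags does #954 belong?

#954: archived, locked, urgent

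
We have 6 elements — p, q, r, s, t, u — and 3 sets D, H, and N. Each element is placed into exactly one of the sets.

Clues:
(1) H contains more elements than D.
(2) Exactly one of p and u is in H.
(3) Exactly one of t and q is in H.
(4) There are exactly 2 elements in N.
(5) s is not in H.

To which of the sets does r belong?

r: H

From (5): s ∉ H.
Suppose r ∈ D: no assignment then satisfies all the clues, so r ∉ D.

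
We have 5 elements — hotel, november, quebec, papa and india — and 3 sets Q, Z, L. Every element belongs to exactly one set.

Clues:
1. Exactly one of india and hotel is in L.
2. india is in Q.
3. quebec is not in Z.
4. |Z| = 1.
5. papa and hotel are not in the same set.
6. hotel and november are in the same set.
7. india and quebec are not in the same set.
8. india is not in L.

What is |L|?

From (2): india ∈ Q.
From (3): quebec ∉ Z.
(1) (exactly one): hotel ∈ L.
(5): papa ∉ L.
(6): november matches hotel: november ∉ Q.
(6): november matches hotel: november ∉ Z.
(6): november matches hotel: november ∈ L.
(7): quebec ∉ Q.
Only one set left: quebec ∈ L.
(4): only 1 candidates remain for Z, so all are in.

3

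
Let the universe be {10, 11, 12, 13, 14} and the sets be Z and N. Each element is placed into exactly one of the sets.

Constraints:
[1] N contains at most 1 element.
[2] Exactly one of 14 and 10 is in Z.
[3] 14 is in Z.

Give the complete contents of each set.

From (3): 14 ∈ Z.
(2) (exactly one): 10 ∉ Z.
Only one set left: 10 ∈ N.
(1): N already has 1, so the rest are out.
Only one set left: 11 ∈ Z.
Only one set left: 12 ∈ Z.
Only one set left: 13 ∈ Z.

Z = {11, 12, 13, 14}; N = {10}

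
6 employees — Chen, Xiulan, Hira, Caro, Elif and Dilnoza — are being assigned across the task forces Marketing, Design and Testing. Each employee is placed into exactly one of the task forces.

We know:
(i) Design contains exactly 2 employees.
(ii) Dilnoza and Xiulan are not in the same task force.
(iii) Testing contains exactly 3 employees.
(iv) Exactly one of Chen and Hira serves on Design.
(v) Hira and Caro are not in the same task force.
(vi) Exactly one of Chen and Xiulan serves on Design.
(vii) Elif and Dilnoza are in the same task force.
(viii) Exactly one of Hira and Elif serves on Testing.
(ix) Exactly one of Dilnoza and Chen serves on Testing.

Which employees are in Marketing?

Marketing = {Chen}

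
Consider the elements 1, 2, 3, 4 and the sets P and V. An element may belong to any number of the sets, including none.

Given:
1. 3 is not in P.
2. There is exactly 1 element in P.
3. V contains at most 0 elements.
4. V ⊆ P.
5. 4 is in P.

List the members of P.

P = {4}

From (1): 3 ∉ P.
From (5): 4 ∈ P.
(2): P already has 1, so the rest are out.
(3): V already has 0, so the rest are out.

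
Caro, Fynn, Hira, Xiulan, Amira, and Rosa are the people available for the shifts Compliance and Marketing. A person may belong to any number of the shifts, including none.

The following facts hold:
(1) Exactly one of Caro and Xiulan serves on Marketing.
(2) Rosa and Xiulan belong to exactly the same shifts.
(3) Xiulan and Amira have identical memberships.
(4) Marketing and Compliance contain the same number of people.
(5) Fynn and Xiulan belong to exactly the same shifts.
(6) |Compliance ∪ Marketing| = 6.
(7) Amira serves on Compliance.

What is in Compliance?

Compliance = {Amira, Caro, Fynn, Rosa, Xiulan}

From (7): Amira ∈ Compliance.
(3): Xiulan matches Amira: Xiulan ∈ Compliance.
(5): Fynn matches Xiulan: Fynn ∈ Compliance.
(2): Rosa matches Xiulan: Rosa ∈ Compliance.
Suppose Caro ∉ Compliance: no assignment then satisfies all the clues, so Caro ∈ Compliance.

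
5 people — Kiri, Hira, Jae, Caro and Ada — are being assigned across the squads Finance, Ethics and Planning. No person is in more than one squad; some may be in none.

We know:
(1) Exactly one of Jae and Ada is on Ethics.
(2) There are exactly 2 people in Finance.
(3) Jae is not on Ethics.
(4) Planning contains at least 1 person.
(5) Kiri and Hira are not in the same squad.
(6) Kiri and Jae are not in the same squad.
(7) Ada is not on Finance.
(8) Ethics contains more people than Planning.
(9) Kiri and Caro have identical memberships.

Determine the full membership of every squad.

Finance = {Caro, Kiri}; Ethics = {Ada, Hira}; Planning = {Jae}

From (3): Jae ∉ Ethics.
From (7): Ada ∉ Finance.
(1) (exactly one): Ada ∈ Ethics.
Suppose Kiri ∉ Finance: no assignment then satisfies all the clues, so Kiri ∈ Finance.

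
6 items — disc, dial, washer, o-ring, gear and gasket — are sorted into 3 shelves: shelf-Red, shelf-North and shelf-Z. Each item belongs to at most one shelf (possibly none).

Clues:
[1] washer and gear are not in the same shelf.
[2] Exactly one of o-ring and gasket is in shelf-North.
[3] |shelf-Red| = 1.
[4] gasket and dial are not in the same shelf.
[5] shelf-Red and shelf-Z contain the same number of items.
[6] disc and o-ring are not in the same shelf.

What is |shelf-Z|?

1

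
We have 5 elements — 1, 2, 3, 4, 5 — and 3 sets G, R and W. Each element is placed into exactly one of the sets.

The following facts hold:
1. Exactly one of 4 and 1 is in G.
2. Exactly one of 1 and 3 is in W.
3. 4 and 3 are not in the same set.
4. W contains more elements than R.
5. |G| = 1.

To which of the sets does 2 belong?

2: W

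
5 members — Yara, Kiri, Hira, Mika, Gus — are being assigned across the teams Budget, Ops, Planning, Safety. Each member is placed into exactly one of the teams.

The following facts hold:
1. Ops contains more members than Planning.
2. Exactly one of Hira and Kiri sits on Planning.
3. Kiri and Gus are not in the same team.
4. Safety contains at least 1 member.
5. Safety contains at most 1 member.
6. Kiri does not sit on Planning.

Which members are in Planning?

Planning = {Hira}

From (6): Kiri ∉ Planning.
(2) (exactly one): Hira ∈ Planning.
Suppose Yara ∈ Planning: no assignment then satisfies all the clues, so Yara ∉ Planning.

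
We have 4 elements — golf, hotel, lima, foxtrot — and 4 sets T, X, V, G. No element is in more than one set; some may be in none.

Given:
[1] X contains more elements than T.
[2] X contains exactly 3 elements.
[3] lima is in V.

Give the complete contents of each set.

T = {}; X = {foxtrot, golf, hotel}; V = {lima}; G = {}

From (3): lima ∈ V.
(2): only 3 candidates remain for X, so all are in.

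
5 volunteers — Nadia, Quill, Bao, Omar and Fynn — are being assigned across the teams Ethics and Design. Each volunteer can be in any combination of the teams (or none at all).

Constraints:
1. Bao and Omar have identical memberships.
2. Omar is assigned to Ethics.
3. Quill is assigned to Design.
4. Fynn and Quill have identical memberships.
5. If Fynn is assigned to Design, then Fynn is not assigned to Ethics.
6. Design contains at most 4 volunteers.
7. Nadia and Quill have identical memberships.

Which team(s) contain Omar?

From (2): Omar ∈ Ethics.
From (3): Quill ∈ Design.
(1): Bao matches Omar: Bao ∈ Ethics.
(4): Fynn matches Quill: Fynn ∈ Design.
(5): Fynn ∉ Ethics.
(7): Nadia matches Quill: Nadia ∈ Design.
(4): Quill matches Fynn: Quill ∉ Ethics.
(7): Nadia matches Quill: Nadia ∉ Ethics.
Suppose Omar ∈ Design: no assignment then satisfies all the clues, so Omar ∉ Design.

Omar: Ethics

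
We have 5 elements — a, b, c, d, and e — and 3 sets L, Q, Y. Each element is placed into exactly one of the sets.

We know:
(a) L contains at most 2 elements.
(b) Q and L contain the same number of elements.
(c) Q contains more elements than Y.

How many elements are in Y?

1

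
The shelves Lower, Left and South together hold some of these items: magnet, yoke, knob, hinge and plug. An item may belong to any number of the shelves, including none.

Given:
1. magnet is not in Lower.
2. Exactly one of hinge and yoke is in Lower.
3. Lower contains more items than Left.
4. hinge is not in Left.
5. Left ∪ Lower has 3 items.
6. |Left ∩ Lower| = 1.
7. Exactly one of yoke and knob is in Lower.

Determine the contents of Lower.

Lower = {hinge, knob, plug}

From (1): magnet ∉ Lower.
From (4): hinge ∉ Left.
Suppose yoke ∈ Lower: no assignment then satisfies all the clues, so yoke ∉ Lower.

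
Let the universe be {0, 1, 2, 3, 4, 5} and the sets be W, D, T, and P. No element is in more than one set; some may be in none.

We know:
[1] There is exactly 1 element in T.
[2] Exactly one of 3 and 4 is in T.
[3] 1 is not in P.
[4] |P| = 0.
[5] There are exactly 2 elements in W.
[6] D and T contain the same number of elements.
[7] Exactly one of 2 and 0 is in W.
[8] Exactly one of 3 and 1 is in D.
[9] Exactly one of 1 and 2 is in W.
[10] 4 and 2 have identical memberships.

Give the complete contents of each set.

W = {2, 4}; D = {1}; T = {3}; P = {}

From (3): 1 ∉ P.
(4): P already has 0, so the rest are out.
Suppose 0 ∈ W: no assignment then satisfies all the clues, so 0 ∉ W.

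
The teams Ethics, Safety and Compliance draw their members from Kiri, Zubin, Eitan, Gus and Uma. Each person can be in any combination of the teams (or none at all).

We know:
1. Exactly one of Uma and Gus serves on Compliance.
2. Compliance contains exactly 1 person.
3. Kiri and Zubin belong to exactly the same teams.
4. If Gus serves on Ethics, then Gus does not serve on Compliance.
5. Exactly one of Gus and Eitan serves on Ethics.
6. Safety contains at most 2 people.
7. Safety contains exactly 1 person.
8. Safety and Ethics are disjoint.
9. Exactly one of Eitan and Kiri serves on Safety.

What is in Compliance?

Compliance = {Uma}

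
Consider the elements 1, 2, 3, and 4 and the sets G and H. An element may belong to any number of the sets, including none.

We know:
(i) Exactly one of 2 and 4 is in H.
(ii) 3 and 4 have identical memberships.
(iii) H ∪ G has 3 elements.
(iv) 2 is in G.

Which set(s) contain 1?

1: none

From (iv): 2 ∈ G.
Suppose 1 ∈ G: no assignment then satisfies all the clues, so 1 ∉ G.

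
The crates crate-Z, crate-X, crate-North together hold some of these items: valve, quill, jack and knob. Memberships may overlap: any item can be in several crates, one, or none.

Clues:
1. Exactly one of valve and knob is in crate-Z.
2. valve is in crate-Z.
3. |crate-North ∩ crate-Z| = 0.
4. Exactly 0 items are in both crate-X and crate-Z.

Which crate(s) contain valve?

valve: crate-Z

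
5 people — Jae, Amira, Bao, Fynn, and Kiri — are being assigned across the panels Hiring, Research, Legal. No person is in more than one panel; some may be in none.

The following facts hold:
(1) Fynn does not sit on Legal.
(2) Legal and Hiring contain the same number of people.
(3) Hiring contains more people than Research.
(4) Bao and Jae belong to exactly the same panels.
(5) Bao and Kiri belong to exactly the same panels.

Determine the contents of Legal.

Legal = {Amira}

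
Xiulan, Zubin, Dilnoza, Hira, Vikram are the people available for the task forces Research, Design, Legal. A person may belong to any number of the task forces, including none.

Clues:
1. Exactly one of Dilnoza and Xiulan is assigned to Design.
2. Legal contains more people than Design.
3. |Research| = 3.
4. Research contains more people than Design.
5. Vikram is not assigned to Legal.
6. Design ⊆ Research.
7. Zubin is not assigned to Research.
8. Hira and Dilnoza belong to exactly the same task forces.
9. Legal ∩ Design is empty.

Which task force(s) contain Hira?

Hira: Legal, Research

From (5): Vikram ∉ Legal.
From (7): Zubin ∉ Research.
(6) contrapositive: Zubin ∉ Design.
Suppose Hira ∉ Research: no assignment then satisfies all the clues, so Hira ∈ Research.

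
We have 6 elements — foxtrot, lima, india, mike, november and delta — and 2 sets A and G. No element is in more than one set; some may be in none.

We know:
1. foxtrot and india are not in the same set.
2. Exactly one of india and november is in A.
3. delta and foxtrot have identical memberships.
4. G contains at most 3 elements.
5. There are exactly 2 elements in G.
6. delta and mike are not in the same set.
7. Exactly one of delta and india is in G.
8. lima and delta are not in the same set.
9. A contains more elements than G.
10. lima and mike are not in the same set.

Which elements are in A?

A = {delta, foxtrot, november}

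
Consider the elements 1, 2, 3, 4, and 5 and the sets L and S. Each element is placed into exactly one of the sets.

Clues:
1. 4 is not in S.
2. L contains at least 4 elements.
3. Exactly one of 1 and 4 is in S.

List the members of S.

From (1): 4 ∉ S.
(3) (exactly one): 1 ∈ S.
Only one set left: 4 ∈ L.
(2): only 4 candidates remain for L, so all are in.

S = {1}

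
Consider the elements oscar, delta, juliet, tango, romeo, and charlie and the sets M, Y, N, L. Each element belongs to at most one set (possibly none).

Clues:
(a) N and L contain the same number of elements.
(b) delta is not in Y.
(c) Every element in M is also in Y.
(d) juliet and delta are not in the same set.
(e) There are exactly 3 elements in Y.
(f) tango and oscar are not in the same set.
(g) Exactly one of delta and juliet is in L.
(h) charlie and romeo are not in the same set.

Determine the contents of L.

From (b): delta ∉ Y.
(c) contrapositive: delta ∉ M.
Suppose oscar ∈ L: no assignment then satisfies all the clues, so oscar ∉ L.

L = {delta}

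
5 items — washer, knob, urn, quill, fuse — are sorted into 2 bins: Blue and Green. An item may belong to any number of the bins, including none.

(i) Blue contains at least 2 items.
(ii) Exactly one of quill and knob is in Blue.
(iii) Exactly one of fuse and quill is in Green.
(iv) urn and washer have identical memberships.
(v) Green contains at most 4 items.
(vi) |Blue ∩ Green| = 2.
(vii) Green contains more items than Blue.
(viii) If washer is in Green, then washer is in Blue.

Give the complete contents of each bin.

Blue = {quill, urn, washer}; Green = {fuse, knob, urn, washer}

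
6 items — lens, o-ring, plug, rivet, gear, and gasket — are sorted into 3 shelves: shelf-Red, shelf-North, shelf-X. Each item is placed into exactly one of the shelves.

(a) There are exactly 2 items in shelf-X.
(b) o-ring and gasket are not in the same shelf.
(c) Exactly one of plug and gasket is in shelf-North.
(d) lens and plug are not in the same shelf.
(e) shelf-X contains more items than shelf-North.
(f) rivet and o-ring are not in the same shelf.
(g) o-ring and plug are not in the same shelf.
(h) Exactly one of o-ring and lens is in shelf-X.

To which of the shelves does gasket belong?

gasket: shelf-Red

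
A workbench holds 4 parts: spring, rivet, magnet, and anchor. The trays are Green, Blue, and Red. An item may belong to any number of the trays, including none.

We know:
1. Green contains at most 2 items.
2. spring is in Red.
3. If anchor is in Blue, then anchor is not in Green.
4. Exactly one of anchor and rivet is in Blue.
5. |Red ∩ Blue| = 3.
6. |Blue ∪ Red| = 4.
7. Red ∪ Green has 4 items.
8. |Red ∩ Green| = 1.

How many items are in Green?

1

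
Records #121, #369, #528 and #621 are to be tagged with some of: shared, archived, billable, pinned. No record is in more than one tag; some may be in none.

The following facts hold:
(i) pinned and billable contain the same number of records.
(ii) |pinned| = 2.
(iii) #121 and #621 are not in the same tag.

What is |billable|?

2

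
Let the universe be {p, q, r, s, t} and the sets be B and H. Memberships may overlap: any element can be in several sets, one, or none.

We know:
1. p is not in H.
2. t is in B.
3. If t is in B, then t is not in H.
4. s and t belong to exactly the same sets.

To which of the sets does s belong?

s: B

From (1): p ∉ H.
From (2): t ∈ B.
(3): t ∉ H.
(4): s matches t: s ∈ B.
(4): s matches t: s ∉ H.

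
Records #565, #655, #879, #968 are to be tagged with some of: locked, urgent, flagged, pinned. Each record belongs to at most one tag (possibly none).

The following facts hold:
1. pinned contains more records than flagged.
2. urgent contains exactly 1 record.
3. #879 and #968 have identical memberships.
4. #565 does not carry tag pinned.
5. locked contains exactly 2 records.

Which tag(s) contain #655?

#655: pinned

From (4): #565 ∉ pinned.
Suppose #655 ∈ locked: no assignment then satisfies all the clues, so #655 ∉ locked.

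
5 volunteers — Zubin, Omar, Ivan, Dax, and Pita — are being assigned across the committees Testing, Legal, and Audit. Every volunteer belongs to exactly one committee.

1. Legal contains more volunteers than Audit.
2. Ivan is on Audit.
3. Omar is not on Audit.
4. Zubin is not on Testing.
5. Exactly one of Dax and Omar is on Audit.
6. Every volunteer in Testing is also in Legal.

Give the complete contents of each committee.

Testing = {}; Legal = {Omar, Pita, Zubin}; Audit = {Dax, Ivan}

From (2): Ivan ∈ Audit.
From (3): Omar ∉ Audit.
From (4): Zubin ∉ Testing.
(5) (exactly one): Dax ∈ Audit.
Suppose Zubin ∉ Legal: no assignment then satisfies all the clues, so Zubin ∈ Legal.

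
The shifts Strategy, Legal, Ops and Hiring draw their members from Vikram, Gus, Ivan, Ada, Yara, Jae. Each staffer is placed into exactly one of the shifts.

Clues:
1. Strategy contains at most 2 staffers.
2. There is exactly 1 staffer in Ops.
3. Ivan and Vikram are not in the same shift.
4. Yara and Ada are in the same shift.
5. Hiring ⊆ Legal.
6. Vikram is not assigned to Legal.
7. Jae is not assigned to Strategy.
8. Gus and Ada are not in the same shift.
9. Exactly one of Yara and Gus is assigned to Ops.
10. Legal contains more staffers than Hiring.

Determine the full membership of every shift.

Strategy = {Vikram}; Legal = {Ada, Ivan, Jae, Yara}; Ops = {Gus}; Hiring = {}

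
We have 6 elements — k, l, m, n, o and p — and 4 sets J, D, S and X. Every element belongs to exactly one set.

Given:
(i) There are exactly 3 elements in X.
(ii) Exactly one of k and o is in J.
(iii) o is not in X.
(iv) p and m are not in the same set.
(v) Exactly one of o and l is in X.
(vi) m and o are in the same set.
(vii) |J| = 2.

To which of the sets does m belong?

m: J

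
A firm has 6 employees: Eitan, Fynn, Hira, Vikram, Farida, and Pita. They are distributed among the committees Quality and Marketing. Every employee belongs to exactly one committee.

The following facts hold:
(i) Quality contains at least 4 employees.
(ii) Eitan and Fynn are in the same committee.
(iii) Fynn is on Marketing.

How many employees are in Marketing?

From (iii): Fynn ∈ Marketing.
(ii): Eitan matches Fynn: Eitan ∉ Quality.
(ii): Eitan matches Fynn: Eitan ∈ Marketing.
(i): only 4 candidates remain for Quality, so all are in.

2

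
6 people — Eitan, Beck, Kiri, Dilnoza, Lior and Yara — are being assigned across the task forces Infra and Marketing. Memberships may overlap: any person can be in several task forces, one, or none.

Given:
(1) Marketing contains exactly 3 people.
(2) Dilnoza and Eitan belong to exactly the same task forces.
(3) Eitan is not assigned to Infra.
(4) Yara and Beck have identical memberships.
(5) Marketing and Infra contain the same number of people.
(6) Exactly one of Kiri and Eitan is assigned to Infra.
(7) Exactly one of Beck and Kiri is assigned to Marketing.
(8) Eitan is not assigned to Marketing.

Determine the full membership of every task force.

Infra = {Beck, Kiri, Yara}; Marketing = {Beck, Lior, Yara}

From (3): Eitan ∉ Infra.
From (8): Eitan ∉ Marketing.
(2): Dilnoza matches Eitan: Dilnoza ∉ Infra.
(2): Dilnoza matches Eitan: Dilnoza ∉ Marketing.
(6) (exactly one): Kiri ∈ Infra.
Suppose Beck ∉ Infra: no assignment then satisfies all the clues, so Beck ∈ Infra.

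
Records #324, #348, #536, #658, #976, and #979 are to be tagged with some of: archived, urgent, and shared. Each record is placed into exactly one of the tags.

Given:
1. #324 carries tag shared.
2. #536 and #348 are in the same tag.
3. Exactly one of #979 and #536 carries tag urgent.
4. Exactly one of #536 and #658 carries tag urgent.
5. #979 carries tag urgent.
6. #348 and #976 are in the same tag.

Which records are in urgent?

urgent = {#658, #979}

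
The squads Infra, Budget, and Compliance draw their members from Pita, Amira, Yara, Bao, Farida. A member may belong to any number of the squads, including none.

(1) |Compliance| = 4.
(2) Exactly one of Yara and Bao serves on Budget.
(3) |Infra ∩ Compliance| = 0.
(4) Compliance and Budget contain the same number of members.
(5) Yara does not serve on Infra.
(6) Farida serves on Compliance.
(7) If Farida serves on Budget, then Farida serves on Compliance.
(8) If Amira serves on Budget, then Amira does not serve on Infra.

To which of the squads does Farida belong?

Farida: Budget, Compliance

From (5): Yara ∉ Infra.
From (6): Farida ∈ Compliance.
Suppose Farida ∈ Infra: no assignment then satisfies all the clues, so Farida ∉ Infra.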